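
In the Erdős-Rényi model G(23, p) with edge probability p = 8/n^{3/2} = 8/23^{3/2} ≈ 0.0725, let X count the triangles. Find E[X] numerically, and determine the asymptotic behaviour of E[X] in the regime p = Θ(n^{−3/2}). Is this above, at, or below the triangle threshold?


Number of potential triangles: C(23, 3) = 1771.
Each occurs with probability p³ ≈ (0.0725)³ ≈ 3.81500e-04.
By linearity: E[X] = C(23, 3)·p³ ≈ 1771 · 3.81500e-04 ≈ 0.676.
Since α = 3/2 > 1, p = c/n^{3/2} = o(1/n) is below the triangle threshold p ~ 1/n. Asymptotically E[X] ~ (c³/6)·n^{3(1−α)} = (8³/6)·n^{-1.5} → 0, so by Markov's inequality G has no triangles w.h.p.

E[X] ≈ 0.676; in regime p = Θ(1/n^{3/2}) E[X] tends to 0 (below the triangle threshold p ~ 1/n).


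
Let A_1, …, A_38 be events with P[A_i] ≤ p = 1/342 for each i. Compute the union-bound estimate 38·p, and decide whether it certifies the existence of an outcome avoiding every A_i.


Union bound: P[∪_{i=1}^{38} A_i] ≤ Σ_i P[A_i] ≤ 38·p = 38·(1/342) = 1/9.
Numerically: 1/9 ≈ 0.11111.
Is 1/9 < 1? YES.
Since P[∪ A_i] ≤ 1/9 < 1, the complement has P[∩ A_i^c] ≥ 1 − 1/9 = 8/9 > 0, so some outcome avoids every A_i.

38·p = 1/9 ≈ 0.11111; existence CERTIFIED by the union bound.


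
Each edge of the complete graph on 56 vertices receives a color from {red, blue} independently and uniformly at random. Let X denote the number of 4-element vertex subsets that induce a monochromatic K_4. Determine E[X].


Let X = Σ_S X_S over the C(56, 4) = 367290 subsets S of size 4, where X_S = 1 if the K_4 on S is monochromatic.
For a fixed S, the K_4 on S has C(4, 2) = 6 edges. P[all 6 edges red] = (1/2)^6, and likewise for blue, so P[monochromatic] = 2·(1/2)^6 = 2^{1 − 6} = 1/32.
By linearity: E[X] = C(56, 4) · 2^{1 − 6} = 367290 · 1/32 = 183645/16.
Numerically: E[X] ≈ 11477.8125.

E[X] = C(56,4)·2^(1−C(4,2)) = 183645/16 ≈ 11477.8125.


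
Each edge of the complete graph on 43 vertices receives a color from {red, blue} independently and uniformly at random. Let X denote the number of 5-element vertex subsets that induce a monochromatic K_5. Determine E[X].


Let X = Σ_S X_S over the C(43, 5) = 962598 subsets S of size 5, where X_S = 1 if the K_5 on S is monochromatic.
For a fixed S, the K_5 on S has C(5, 2) = 10 edges. P[all 10 edges red] = (1/2)^10, and likewise for blue, so P[monochromatic] = 2·(1/2)^10 = 2^{1 − 10} = 1/512.
Summing: E[X] = C(43, 5) · 2^{1 − 10} = 962598 · 1/512 = 481299/256.
Numerically: E[X] ≈ 1880.074.

E[X] = C(43,5)·2^(1−C(5,2)) = 481299/256 ≈ 1880.074.


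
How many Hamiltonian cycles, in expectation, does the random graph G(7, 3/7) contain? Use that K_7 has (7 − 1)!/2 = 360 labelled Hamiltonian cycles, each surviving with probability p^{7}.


K_7 has (7 − 1)!/2 = 360 labelled Hamiltonian cycles.
For each such Hamiltonian cycle H, let X_H = 1 if all 7 edges of H are present in G. Then P[X_H = 1] = p^{7} = (3/7)^{7} = 2187/823543.
By linearity: E[X] = Σ_H E[X_H] = 360 · p^{7} = 360 · 2187/823543 = 787320/823543.
Numerically: E[X] ≈ 0.956.

E[X] = 360 · (3/7)^{7} = 787320/823543 ≈ 0.956.


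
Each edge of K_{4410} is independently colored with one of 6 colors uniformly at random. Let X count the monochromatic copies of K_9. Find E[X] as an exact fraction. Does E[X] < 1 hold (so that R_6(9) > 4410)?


E[X] = C(4410, 9) · 6^{1 − 36} = 1724394906266704102180823710 · 6^{−35} = 1724394906266704102180823710/1719070799748422591028658176.
As a reduced fraction: E[X] = 862197453133352051090411855/859535399874211295514329088 ≈ 1.003097.
Is E[X] < 1? NO.
Since E[X] ≥ 1, the first-moment bound is inconclusive at n = 4410; it does NOT by itself certify R_6(9) > 4410.

E[X] = 862197453133352051090411855/859535399874211295514329088 ≈ 1.003097; E[X] ≥ 1; first-moment method inconclusive here.


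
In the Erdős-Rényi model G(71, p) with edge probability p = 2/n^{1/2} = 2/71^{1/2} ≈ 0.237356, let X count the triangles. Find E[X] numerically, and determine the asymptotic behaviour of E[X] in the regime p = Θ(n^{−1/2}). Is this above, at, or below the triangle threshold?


Number of potential triangles: C(71, 3) = 57155.
Each occurs with probability p³ ≈ (0.237356)³ ≈ 1.33721877e-02.
By linearity: E[X] = C(71, 3)·p³ ≈ 57155 · 1.33721877e-02 ≈ 764.287388.
Since α = 1/2 < 1, p = c/n^{1/2} ≫ 1/n is above the triangle threshold p ~ 1/n. Asymptotically E[X] ~ (c³/6)·n^{3(1−α)} = (2³/6)·n^{1.5} → ∞; triangles are abundant w.h.p.

E[X] ≈ 764.287388; in regime p = Θ(1/n^{1/2}) E[X] diverges (above the triangle threshold p ~ 1/n).


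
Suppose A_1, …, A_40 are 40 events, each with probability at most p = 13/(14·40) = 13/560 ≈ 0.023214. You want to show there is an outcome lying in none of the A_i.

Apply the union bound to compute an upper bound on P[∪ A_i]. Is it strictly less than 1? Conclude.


Union bound: P[∪_{i=1}^{40} A_i] ≤ Σ_i P[A_i] ≤ 40·p = 40·(13/560) = 13/14.
Numerically: 13/14 ≈ 0.928571.
Is 13/14 < 1? YES.
Since P[∪ A_i] ≤ 13/14 < 1, the complement has P[∩ A_i^c] ≥ 1 − 13/14 = 1/14 > 0, so some outcome avoids every A_i.

40·p = 13/14 ≈ 0.928571; existence CERTIFIED by the union bound.


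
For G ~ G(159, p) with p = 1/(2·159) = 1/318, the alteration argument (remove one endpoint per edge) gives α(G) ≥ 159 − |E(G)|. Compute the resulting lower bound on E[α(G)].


E[|E(G)|] = C(159, 2)·p = 12561 · (1/318) = 79/2.
E[α(G)] ≥ n − E[|E(G)|] = 159 − 79/2 = 239/2.
Numerically: ≈ 119.50000.
(This is only a lower bound; the true E[α(G)] may be larger.)

E[α(G)] ≥ 239/2 ≈ 119.50000.


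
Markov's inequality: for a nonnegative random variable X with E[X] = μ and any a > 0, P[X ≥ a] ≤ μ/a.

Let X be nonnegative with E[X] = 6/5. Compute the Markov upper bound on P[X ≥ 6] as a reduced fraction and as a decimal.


μ = E[X] = 6/5, a = 6.
Markov: P[X ≥ 6] ≤ μ/a = (6/5)/6 = 1/5.
Numerically: ≈ 0.2000.
(Since a = 6 > μ = 1.2000, the bound 1/5 is < 1 and informative.)

P[X ≥ 6] ≤ 1/5 ≈ 0.2000.


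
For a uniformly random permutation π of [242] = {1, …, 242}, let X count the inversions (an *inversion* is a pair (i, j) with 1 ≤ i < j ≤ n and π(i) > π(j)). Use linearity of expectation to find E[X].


Write X = Σ X_I over the C(242, 2) = 29161 pairs i < j, with X_I the indicator of one inversion.
There are 29161 indicators.
For each fixed pair i < j, the values π(i) and π(j) are two distinct elements of {1, …, 242} in uniformly random order; by symmetry P[π(i) > π(j)] = 1/2.
By linearity: E[X] = 29161 · (1/2) = C(242, 2) · (1/2) = 29161/2 = 29161/2 ≈ 14580.5000.

E[X] = 29161/2 = 14580.5000.


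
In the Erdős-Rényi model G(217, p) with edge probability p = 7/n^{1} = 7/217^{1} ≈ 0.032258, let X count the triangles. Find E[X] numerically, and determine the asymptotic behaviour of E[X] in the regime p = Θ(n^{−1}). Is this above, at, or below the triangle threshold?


Number of potential triangles: C(217, 3) = 1679580.
Each occurs with probability p³ ≈ (0.032258)³ ≈ 3.3567185e-05.
By linearity: E[X] = C(217, 3)·p³ ≈ 1679580 · 3.3567185e-05 ≈ 56.37877.
Here α = 1, so p = 7/n is exactly at the triangle threshold p ~ 1/n. Asymptotically E[X] → c³/6 = 7³/6 = 343/6 ≈ 57.16667, a bounded constant. In this regime the triangle count is asymptotically Poisson(c³/6).

E[X] ≈ 56.37877; in regime p = Θ(1/n^{1}) E[X] stays bounded (at the triangle threshold p ~ 1/n).


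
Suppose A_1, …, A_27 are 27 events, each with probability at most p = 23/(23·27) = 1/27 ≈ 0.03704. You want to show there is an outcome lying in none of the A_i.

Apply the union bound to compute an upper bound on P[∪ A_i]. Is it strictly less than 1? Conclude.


Union bound: P[∪_{i=1}^{27} A_i] ≤ Σ_i P[A_i] ≤ 27·p = 27·(1/27) = 1.
Numerically: 1 ≈ 1.00000.
Is 1 < 1? NO.
Since the bound 1 is ≥ 1, the union bound is uninformative here; it does NOT by itself certify existence.

27·p = 1 ≈ 1.00000; existence NOT certified by the union bound.


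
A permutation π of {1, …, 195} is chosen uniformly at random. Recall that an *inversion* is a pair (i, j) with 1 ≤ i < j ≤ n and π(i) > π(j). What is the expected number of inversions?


Write X = Σ X_I over the C(195, 2) = 18915 pairs i < j, with X_I the indicator of one inversion.
There are 18915 indicators.
For each fixed pair i < j, the values π(i) and π(j) are two distinct elements of {1, …, 195} in uniformly random order; by symmetry P[π(i) > π(j)] = 1/2.
By linearity: E[X] = 18915 · (1/2) = C(195, 2) · (1/2) = 18915/2 = 18915/2 ≈ 9457.5000.

E[X] = 18915/2 = 9457.5000.


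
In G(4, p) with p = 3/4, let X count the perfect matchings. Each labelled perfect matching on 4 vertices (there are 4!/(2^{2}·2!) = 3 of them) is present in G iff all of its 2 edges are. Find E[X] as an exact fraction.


K_4 has 4!/(2^{2}·2!) = 3 labelled perfect matchings.
For each such perfect matching H, let X_H = 1 if all 2 edges of H are present in G. Then P[X_H = 1] = p^{2} = (3/4)^{2} = 9/16.
By linearity of expectation: E[X] = Σ_H E[X_H] = 3 · p^{2} = 3 · 9/16 = 27/16.
Numerically: E[X] ≈ 1.6875.

E[X] = 3 · (3/4)^{2} = 27/16 ≈ 1.6875.


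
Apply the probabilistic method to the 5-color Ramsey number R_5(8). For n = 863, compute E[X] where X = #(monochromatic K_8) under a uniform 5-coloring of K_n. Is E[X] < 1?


E[X] = C(863, 8) · 5^{1 − 28} = 7386423071602617757 · 5^{−27} = 7386423071602617757/7450580596923828125.
As a reduced fraction: E[X] = 7386423071602617757/7450580596923828125 ≈ 0.99139.
Is E[X] < 1? YES.
Since E[X] < 1, there exists a 5-coloring of K_{863} with no monochromatic K_8; hence R_5(8) > 863.

E[X] = 7386423071602617757/7450580596923828125 ≈ 0.99139; E[X] < 1, so R_5(8) > 863.


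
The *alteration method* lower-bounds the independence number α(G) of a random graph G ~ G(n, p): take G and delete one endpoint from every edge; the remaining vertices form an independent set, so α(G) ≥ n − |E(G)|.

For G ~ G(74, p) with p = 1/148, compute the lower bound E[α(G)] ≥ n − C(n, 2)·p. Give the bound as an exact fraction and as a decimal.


E[|E(G)|] = C(74, 2)·p = 2701 · (1/148) = 73/4.
E[α(G)] ≥ n − E[|E(G)|] = 74 − 73/4 = 223/4.
Numerically: ≈ 55.750.
(This is only a lower bound; the true E[α(G)] may be larger.)

E[α(G)] ≥ 223/4 ≈ 55.750.


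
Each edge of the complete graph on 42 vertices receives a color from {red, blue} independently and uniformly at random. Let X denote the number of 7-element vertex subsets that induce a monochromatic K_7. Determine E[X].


Let X = Σ_S X_S over the C(42, 7) = 26978328 subsets S of size 7, where X_S = 1 if the K_7 on S is monochromatic.
For a fixed S, the K_7 on S has C(7, 2) = 21 edges. P[all 21 edges red] = (1/2)^21, and likewise for blue, so P[monochromatic] = 2·(1/2)^21 = 2^{1 − 21} = 1/1048576.
Summing: E[X] = C(42, 7) · 2^{1 − 21} = 26978328 · 1/1048576 = 3372291/131072.
Numerically: E[X] ≈ 25.72854.

E[X] = C(42,7)·2^(1−C(7,2)) = 3372291/131072 ≈ 25.72854.


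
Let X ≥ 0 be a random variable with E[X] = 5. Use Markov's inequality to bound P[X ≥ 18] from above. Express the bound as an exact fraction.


μ = E[X] = 5, a = 18.
Markov: P[X ≥ 18] ≤ μ/a = (5)/18 = 5/18.
Numerically: ≈ 0.277778.
(Since a = 18 > μ = 5.000000, the bound 5/18 is < 1 and informative.)

P[X ≥ 18] ≤ 5/18 ≈ 0.277778.


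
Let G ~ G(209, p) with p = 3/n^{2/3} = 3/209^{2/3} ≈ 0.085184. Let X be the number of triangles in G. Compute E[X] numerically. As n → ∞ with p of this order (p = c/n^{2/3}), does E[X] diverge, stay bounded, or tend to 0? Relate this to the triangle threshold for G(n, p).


Number of potential triangles: C(209, 3) = 1499784.
Each occurs with probability p³ ≈ (0.085184)³ ≈ 6.1811772e-04.
By linearity: E[X] = C(209, 3)·p³ ≈ 1499784 · 6.1811772e-04 ≈ 927.04306.
Since α = 2/3 < 1, p = c/n^{2/3} ≫ 1/n is above the triangle threshold p ~ 1/n. Asymptotically E[X] ~ (c³/6)·n^{3(1−α)} = (3³/6)·n^{1} → ∞; triangles are abundant w.h.p.

E[X] ≈ 927.04306; in regime p = Θ(1/n^{2/3}) E[X] diverges (above the triangle threshold p ~ 1/n).


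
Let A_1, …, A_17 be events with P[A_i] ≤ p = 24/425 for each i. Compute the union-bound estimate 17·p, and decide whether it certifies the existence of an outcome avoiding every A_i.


Union bound: P[∪_{i=1}^{17} A_i] ≤ Σ_i P[A_i] ≤ 17·p = 17·(24/425) = 24/25.
Numerically: 24/25 ≈ 0.960000.
Is 24/25 < 1? YES.
Since P[∪ A_i] ≤ 24/25 < 1, the complement has P[∩ A_i^c] ≥ 1 − 24/25 = 1/25 > 0, so some outcome avoids every A_i.

17·p = 24/25 ≈ 0.960000; existence CERTIFIED by the union bound.


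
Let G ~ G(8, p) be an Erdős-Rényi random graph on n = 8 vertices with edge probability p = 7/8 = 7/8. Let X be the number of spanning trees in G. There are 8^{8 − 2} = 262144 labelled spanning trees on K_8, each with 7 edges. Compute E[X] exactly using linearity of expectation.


K_8 has 8^{8 − 2} = 262144 labelled spanning trees.
For each such spanning tree H, let X_H = 1 if all 7 edges of H are present in G. Then P[X_H = 1] = p^{7} = (7/8)^{7} = 823543/2097152.
Summing the indicators: E[X] = Σ_H E[X_H] = 262144 · p^{7} = 262144 · 823543/2097152 = 823543/8.
Numerically: E[X] ≈ 1.03e+05.

E[X] = 262144 · (7/8)^{7} = 823543/8 ≈ 1.03e+05.


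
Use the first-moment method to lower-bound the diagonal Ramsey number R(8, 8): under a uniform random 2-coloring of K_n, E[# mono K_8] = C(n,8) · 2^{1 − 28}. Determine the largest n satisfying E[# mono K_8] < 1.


We need C(n, 8) · 2^{1 − 28} < 1, i.e. C(n, 8) < 2^{28 − 1} = 134217728.
Check values of n near the boundary:
  n = 39: C(39, 8) = 61523748; 61523748 < 134217728? YES
  n = 40: C(40, 8) = 76904685; 76904685 < 134217728? YES
  n = 41: C(41, 8) = 95548245; 95548245 < 134217728? YES
  n = 42: C(42, 8) = 118030185; 118030185 < 134217728? YES
  n = 43: C(43, 8) = 145008513; 145008513 < 134217728? NO
  n = 44: C(44, 8) = 177232627; 177232627 < 134217728? NO
The largest n with C(n, 8) < 134217728 is n = 42 (where E[X] = 118030185/134217728 ≈ 0.8794). Hence R(8, 8) > 42, i.e. R(8, 8) ≥ 43.

Largest n = 42; hence R(8, 8) > 42.


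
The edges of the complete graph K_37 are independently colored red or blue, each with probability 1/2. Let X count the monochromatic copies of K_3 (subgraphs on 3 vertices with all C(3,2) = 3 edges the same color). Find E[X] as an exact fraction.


Let X = Σ_S X_S over the C(37, 3) = 7770 subsets S of size 3, where X_S = 1 if the K_3 on S is monochromatic.
For a fixed S, the K_3 on S has C(3, 2) = 3 edges. P[all 3 edges red] = (1/2)^3, and likewise for blue, so P[monochromatic] = 2·(1/2)^3 = 2^{1 − 3} = 1/4.
Summing: E[X] = C(37, 3) · 2^{1 − 3} = 7770 · 1/4 = 3885/2.
Numerically: E[X] ≈ 1942.5000.

E[X] = C(37,3)·2^(1−C(3,2)) = 3885/2 ≈ 1942.5000.


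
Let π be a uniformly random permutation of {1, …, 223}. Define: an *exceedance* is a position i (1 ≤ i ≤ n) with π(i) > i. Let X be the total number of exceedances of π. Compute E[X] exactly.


Write X = Σ_{i=1}^{223} X_i, where X_i = 1_{π(i) > i}.
For each fixed i, π(i) is uniform over {1, …, 223} (marginal of a uniform permutation), so P[π(i) > i] = (n − i)/n. Summing: Σ_{i=1}^{223} (n − i)/n = (0 + 1 + … + 222)/223 = 223(223 − 1)/(2·223) = (223 − 1)/2.
Hence E[X] = Σ_{i=1}^{223} (223 − i)/223 = 111 ≈ 111.00000.

E[X] = 111 = 111.00000.


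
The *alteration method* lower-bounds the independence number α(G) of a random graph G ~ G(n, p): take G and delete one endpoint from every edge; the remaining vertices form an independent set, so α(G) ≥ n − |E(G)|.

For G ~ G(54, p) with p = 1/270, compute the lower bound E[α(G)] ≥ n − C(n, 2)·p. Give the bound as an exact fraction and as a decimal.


E[|E(G)|] = C(54, 2)·p = 1431 · (1/270) = 53/10.
E[α(G)] ≥ n − E[|E(G)|] = 54 − 53/10 = 487/10.
Numerically: ≈ 48.7000.
(This is only a lower bound; the true E[α(G)] may be larger.)

E[α(G)] ≥ 487/10 ≈ 48.7000.


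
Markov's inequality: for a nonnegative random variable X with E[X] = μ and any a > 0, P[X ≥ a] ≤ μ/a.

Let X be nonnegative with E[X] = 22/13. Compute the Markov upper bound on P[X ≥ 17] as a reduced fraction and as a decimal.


μ = E[X] = 22/13, a = 17.
Markov: P[X ≥ 17] ≤ μ/a = (22/13)/17 = 22/221.
Numerically: ≈ 0.09955.
(Since a = 17 > μ = 1.69231, the bound 22/221 is < 1 and informative.)

P[X ≥ 17] ≤ 22/221 ≈ 0.09955.


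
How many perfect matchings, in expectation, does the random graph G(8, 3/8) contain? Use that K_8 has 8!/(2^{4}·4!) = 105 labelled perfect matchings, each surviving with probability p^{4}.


K_8 has 8!/(2^{4}·4!) = 105 labelled perfect matchings.
For each such perfect matching H, let X_H = 1 if all 4 edges of H are present in G. Then P[X_H = 1] = p^{4} = (3/8)^{4} = 81/4096.
By linearity: E[X] = Σ_H E[X_H] = 105 · p^{4} = 105 · 81/4096 = 8505/4096.
Numerically: E[X] ≈ 2.07642.

E[X] = 105 · (3/8)^{4} = 8505/4096 ≈ 2.07642.


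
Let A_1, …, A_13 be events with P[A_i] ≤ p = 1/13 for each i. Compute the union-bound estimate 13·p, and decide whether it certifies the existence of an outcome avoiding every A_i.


Union bound: P[∪_{i=1}^{13} A_i] ≤ Σ_i P[A_i] ≤ 13·p = 13·(1/13) = 1.
Numerically: 1 ≈ 1.0000000.
Is 1 < 1? NO.
Since the bound 1 is ≥ 1, the union bound is uninformative here; it does NOT by itself certify existence.

13·p = 1 ≈ 1.0000000; existence NOT certified by the union bound.


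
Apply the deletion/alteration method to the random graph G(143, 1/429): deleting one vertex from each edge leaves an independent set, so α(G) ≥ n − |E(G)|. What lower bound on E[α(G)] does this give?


E[|E(G)|] = C(143, 2)·p = 10153 · (1/429) = 71/3.
E[α(G)] ≥ n − E[|E(G)|] = 143 − 71/3 = 358/3.
Numerically: ≈ 119.3333.
(This is only a lower bound; the true E[α(G)] may be larger.)

E[α(G)] ≥ 358/3 ≈ 119.3333.


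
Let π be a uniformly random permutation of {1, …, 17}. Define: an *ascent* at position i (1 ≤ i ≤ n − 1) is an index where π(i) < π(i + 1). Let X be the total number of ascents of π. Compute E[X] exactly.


Write X = Σ X_I over i = 1, …, 16, with X_I the indicator of one ascent.
There are 16 indicators.
For each fixed i, the pair (π(i), π(i+1)) is a uniformly random ordered pair of distinct values from {1, …, 17}; by symmetry P[π(i) < π(i+1)] = 1/2.
By linearity: E[X] = 16 · (1/2) = (17 − 1) · (1/2) = 8 ≈ 8.00000.

E[X] = 8 = 8.00000.


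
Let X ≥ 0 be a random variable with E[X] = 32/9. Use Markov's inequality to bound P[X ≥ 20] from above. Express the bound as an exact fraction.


μ = E[X] = 32/9, a = 20.
Markov: P[X ≥ 20] ≤ μ/a = (32/9)/20 = 8/45.
Numerically: ≈ 0.1778.
(Since a = 20 > μ = 3.5556, the bound 8/45 is < 1 and informative.)

P[X ≥ 20] ≤ 8/45 ≈ 0.1778.


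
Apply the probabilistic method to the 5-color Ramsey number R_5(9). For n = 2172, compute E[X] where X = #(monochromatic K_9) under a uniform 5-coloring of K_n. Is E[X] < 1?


E[X] = C(2172, 9) · 5^{1 − 36} = 2915866900084148060642020 · 5^{−35} = 2915866900084148060642020/2910383045673370361328125.
As a reduced fraction: E[X] = 583173380016829612128404/582076609134674072265625 ≈ 1.001884.
Is E[X] < 1? NO.
Since E[X] ≥ 1, the first-moment bound is inconclusive at n = 2172; it does NOT by itself certify R_5(9) > 2172.

E[X] = 583173380016829612128404/582076609134674072265625 ≈ 1.001884; E[X] ≥ 1; first-moment method inconclusive here.


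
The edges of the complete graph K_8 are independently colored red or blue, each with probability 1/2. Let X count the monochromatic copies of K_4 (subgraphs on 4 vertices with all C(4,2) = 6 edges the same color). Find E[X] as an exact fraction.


Let X = Σ_S X_S over the C(8, 4) = 70 subsets S of size 4, where X_S = 1 if the K_4 on S is monochromatic.
For a fixed S, the K_4 on S has C(4, 2) = 6 edges. P[all 6 edges red] = (1/2)^6, and likewise for blue, so P[monochromatic] = 2·(1/2)^6 = 2^{1 − 6} = 1/32.
By linearity of expectation: E[X] = C(8, 4) · 2^{1 − 6} = 70 · 1/32 = 35/16.
Numerically: E[X] ≈ 2.187500.

E[X] = C(8,4)·2^(1−C(4,2)) = 35/16 ≈ 2.187500.


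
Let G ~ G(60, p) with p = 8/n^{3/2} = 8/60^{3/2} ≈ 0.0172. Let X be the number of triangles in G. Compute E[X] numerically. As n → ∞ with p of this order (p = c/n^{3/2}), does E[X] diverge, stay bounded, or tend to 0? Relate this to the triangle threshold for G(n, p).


Number of potential triangles: C(60, 3) = 34220.
Each occurs with probability p³ ≈ (0.0172)³ ≈ 5.10022e-06.
By linearity: E[X] = C(60, 3)·p³ ≈ 34220 · 5.10022e-06 ≈ 0.175.
Since α = 3/2 > 1, p = c/n^{3/2} = o(1/n) is below the triangle threshold p ~ 1/n. Asymptotically E[X] ~ (c³/6)·n^{3(1−α)} = (8³/6)·n^{-1.5} → 0, so by Markov's inequality G has no triangles w.h.p.

E[X] ≈ 0.175; in regime p = Θ(1/n^{3/2}) E[X] tends to 0 (below the triangle threshold p ~ 1/n).


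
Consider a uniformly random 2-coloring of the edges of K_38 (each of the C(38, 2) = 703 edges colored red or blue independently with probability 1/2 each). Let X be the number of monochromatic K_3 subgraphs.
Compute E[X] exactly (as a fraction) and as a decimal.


Let X = Σ_S X_S over the C(38, 3) = 8436 subsets S of size 3, where X_S = 1 if the K_3 on S is monochromatic.
For a fixed S, the K_3 on S has C(3, 2) = 3 edges. P[all 3 edges red] = (1/2)^3, and likewise for blue, so P[monochromatic] = 2·(1/2)^3 = 2^{1 − 3} = 1/4.
By linearity: E[X] = C(38, 3) · 2^{1 − 3} = 8436 · 1/4 = 2109.
Numerically: E[X] ≈ 2109.000000.

E[X] = C(38,3)·2^(1−C(3,2)) = 2109 ≈ 2109.000000.


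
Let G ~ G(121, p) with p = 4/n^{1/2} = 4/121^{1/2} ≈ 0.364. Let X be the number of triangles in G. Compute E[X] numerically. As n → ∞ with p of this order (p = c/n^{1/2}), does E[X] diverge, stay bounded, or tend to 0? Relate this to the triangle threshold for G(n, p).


Number of potential triangles: C(121, 3) = 287980.
Each occurs with probability p³ ≈ (0.364)³ ≈ 4.80841e-02.
By linearity: E[X] = C(121, 3)·p³ ≈ 287980 · 4.80841e-02 ≈ 13847.273.
Since α = 1/2 < 1, p = c/n^{1/2} ≫ 1/n is above the triangle threshold p ~ 1/n. Asymptotically E[X] ~ (c³/6)·n^{3(1−α)} = (4³/6)·n^{1.5} → ∞; triangles are abundant w.h.p.

E[X] ≈ 13847.273; in regime p = Θ(1/n^{1/2}) E[X] diverges (above the triangle threshold p ~ 1/n).


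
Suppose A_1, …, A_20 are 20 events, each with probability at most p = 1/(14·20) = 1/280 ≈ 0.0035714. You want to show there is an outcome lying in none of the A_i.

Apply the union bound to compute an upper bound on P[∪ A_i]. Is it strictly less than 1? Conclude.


Union bound: P[∪_{i=1}^{20} A_i] ≤ Σ_i P[A_i] ≤ 20·p = 20·(1/280) = 1/14.
Numerically: 1/14 ≈ 0.0714286.
Is 1/14 < 1? YES.
Since P[∪ A_i] ≤ 1/14 < 1, the complement has P[∩ A_i^c] ≥ 1 − 1/14 = 13/14 > 0, so some outcome avoids every A_i.

20·p = 1/14 ≈ 0.0714286; existence CERTIFIED by the union bound.


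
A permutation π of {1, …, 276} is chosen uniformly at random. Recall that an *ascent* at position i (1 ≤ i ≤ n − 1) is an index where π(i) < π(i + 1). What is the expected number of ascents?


Write X = Σ X_I over i = 1, …, 275, with X_I the indicator of one ascent.
There are 275 indicators.
For each fixed i, the pair (π(i), π(i+1)) is a uniformly random ordered pair of distinct values from {1, …, 276}; by symmetry P[π(i) < π(i+1)] = 1/2.
By linearity: E[X] = 275 · (1/2) = (276 − 1) · (1/2) = 275/2 ≈ 137.500000.

E[X] = 275/2 = 137.500000.


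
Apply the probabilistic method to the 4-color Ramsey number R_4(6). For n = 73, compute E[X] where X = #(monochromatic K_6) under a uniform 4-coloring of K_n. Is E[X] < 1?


E[X] = C(73, 6) · 4^{1 − 15} = 170230452 · 4^{−14} = 170230452/268435456.
As a reduced fraction: E[X] = 42557613/67108864 ≈ 0.634158.
Is E[X] < 1? YES.
Since E[X] < 1, there exists a 4-coloring of K_{73} with no monochromatic K_6; hence R_4(6) > 73.

E[X] = 42557613/67108864 ≈ 0.634158; E[X] < 1, so R_4(6) > 73.


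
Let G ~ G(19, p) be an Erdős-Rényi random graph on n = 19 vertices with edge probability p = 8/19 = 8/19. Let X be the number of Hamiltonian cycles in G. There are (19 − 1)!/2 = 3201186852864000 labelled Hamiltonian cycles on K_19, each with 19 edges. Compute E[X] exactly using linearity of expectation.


K_19 has (19 − 1)!/2 = 3201186852864000 labelled Hamiltonian cycles.
For each such Hamiltonian cycle H, let X_H = 1 if all 19 edges of H are present in G. Then P[X_H = 1] = p^{19} = (8/19)^{19} = 144115188075855872/1978419655660313589123979.
Summing the indicators: E[X] = Σ_H E[X_H] = 3201186852864000 · p^{19} = 3201186852864000 · 144115188075855872/1978419655660313589123979 = 461339645366452518590934417408000/1978419655660313589123979.
Numerically: E[X] ≈ 2.33e+08.

E[X] = 3201186852864000 · (8/19)^{19} = 461339645366452518590934417408000/1978419655660313589123979 ≈ 2.33e+08.


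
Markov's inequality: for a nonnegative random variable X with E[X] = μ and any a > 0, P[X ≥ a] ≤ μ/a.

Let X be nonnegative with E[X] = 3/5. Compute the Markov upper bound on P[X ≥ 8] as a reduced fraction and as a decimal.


μ = E[X] = 3/5, a = 8.
Markov: P[X ≥ 8] ≤ μ/a = (3/5)/8 = 3/40.
Numerically: ≈ 0.07500.
(Since a = 8 > μ = 0.60000, the bound 3/40 is < 1 and informative.)

P[X ≥ 8] ≤ 3/40 ≈ 0.07500.


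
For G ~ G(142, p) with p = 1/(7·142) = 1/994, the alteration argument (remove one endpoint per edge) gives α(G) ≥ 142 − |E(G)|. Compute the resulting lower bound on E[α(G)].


E[|E(G)|] = C(142, 2)·p = 10011 · (1/994) = 141/14.
E[α(G)] ≥ n − E[|E(G)|] = 142 − 141/14 = 1847/14.
Numerically: ≈ 131.929.
(This is only a lower bound; the true E[α(G)] may be larger.)

E[α(G)] ≥ 1847/14 ≈ 131.929.


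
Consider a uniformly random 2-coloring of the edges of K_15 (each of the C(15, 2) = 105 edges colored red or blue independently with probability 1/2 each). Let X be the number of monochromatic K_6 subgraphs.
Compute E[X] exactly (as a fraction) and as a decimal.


Let X = Σ_S X_S over the C(15, 6) = 5005 subsets S of size 6, where X_S = 1 if the K_6 on S is monochromatic.
For a fixed S, the K_6 on S has C(6, 2) = 15 edges. P[all 15 edges red] = (1/2)^15, and likewise for blue, so P[monochromatic] = 2·(1/2)^15 = 2^{1 − 15} = 1/16384.
By linearity: E[X] = C(15, 6) · 2^{1 − 15} = 5005 · 1/16384 = 5005/16384.
Numerically: E[X] ≈ 0.3055.

E[X] = C(15,6)·2^(1−C(6,2)) = 5005/16384 ≈ 0.3055.


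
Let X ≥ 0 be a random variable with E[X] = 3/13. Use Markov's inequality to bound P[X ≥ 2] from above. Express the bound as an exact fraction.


μ = E[X] = 3/13, a = 2.
Markov: P[X ≥ 2] ≤ μ/a = (3/13)/2 = 3/26.
Numerically: ≈ 0.1154.
(Since a = 2 > μ = 0.2308, the bound 3/26 is < 1 and informative.)

P[X ≥ 2] ≤ 3/26 ≈ 0.1154.


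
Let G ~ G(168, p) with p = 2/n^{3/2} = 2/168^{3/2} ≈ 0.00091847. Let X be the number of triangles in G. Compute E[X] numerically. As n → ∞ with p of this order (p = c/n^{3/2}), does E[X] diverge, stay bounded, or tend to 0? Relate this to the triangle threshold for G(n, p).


Number of potential triangles: C(168, 3) = 776216.
Each occurs with probability p³ ≈ (0.00091847)³ ≈ 7.7481536e-10.
By linearity: E[X] = C(168, 3)·p³ ≈ 776216 · 7.7481536e-10 ≈ 0.00060.
Since α = 3/2 > 1, p = c/n^{3/2} = o(1/n) is below the triangle threshold p ~ 1/n. Asymptotically E[X] ~ (c³/6)·n^{3(1−α)} = (2³/6)·n^{-1.5} → 0, so by Markov's inequality G has no triangles w.h.p.

E[X] ≈ 0.00060; in regime p = Θ(1/n^{3/2}) E[X] tends to 0 (below the triangle threshold p ~ 1/n).


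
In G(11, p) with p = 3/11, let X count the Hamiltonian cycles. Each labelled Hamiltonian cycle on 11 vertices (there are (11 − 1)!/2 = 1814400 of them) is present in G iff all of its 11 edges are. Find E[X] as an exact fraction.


K_11 has (11 − 1)!/2 = 1814400 labelled Hamiltonian cycles.
For each such Hamiltonian cycle H, let X_H = 1 if all 11 edges of H are present in G. Then P[X_H = 1] = p^{11} = (3/11)^{11} = 177147/285311670611.
By linearity of expectation: E[X] = Σ_H E[X_H] = 1814400 · p^{11} = 1814400 · 177147/285311670611 = 321415516800/285311670611.
Numerically: E[X] ≈ 1.13.

E[X] = 1814400 · (3/11)^{11} = 321415516800/285311670611 ≈ 1.13.


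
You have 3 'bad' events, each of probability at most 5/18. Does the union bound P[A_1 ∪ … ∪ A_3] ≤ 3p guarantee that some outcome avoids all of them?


Union bound: P[∪_{i=1}^{3} A_i] ≤ Σ_i P[A_i] ≤ 3·p = 3·(5/18) = 5/6.
Numerically: 5/6 ≈ 0.833333.
Is 5/6 < 1? YES.
Since P[∪ A_i] ≤ 5/6 < 1, the complement has P[∩ A_i^c] ≥ 1 − 5/6 = 1/6 > 0, so some outcome avoids every A_i.

3·p = 5/6 ≈ 0.833333; existence CERTIFIED by the union bound.


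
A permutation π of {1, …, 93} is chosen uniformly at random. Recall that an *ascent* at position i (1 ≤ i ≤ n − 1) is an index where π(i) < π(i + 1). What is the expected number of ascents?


Write X = Σ X_I over i = 1, …, 92, with X_I the indicator of one ascent.
There are 92 indicators.
For each fixed i, the pair (π(i), π(i+1)) is a uniformly random ordered pair of distinct values from {1, …, 93}; by symmetry P[π(i) < π(i+1)] = 1/2.
By linearity: E[X] = 92 · (1/2) = (93 − 1) · (1/2) = 46 ≈ 46.000.

E[X] = 46 = 46.000.


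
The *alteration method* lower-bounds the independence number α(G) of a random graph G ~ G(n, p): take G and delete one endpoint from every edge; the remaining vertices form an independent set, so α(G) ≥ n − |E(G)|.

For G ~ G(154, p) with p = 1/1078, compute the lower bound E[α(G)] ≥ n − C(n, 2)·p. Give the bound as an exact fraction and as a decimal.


E[|E(G)|] = C(154, 2)·p = 11781 · (1/1078) = 153/14.
E[α(G)] ≥ n − E[|E(G)|] = 154 − 153/14 = 2003/14.
Numerically: ≈ 143.07143.
(This is only a lower bound; the true E[α(G)] may be larger.)

E[α(G)] ≥ 2003/14 ≈ 143.07143.


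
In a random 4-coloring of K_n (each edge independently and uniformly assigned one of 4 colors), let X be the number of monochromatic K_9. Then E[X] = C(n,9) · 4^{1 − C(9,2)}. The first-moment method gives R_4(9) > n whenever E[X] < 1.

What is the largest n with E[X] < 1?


We need C(n, 9) · 4^{1 − 36} < 1, i.e. C(n, 9) < 4^{36 − 1} = 1180591620717411303424.
Check values of n near the boundary:
  n = 912: C(912, 9) = 1156095740032081475120; 1156095740032081475120 < 1180591620717411303424? YES
  n = 913: C(913, 9) = 1167605542753639808390; 1167605542753639808390 < 1180591620717411303424? YES
  n = 914: C(914, 9) = 1179217089587653905932; 1179217089587653905932 < 1180591620717411303424? YES
  n = 915: C(915, 9) = 1190931166636537885130; 1190931166636537885130 < 1180591620717411303424? NO
  n = 916: C(916, 9) = 1202748565202942340440; 1202748565202942340440 < 1180591620717411303424? NO
The largest n with C(n, 9) < 1180591620717411303424 is n = 914 (where E[X] = 294804272396913476483/295147905179352825856 ≈ 0.9988). Hence R_4(9) > 914, i.e. R_4(9) ≥ 915.

Largest n = 914; hence R_4(9) > 914.


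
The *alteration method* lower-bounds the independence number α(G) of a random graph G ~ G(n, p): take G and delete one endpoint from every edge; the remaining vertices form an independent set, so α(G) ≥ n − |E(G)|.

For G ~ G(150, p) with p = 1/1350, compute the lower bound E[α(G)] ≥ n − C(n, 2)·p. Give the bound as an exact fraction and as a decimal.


E[|E(G)|] = C(150, 2)·p = 11175 · (1/1350) = 149/18.
E[α(G)] ≥ n − E[|E(G)|] = 150 − 149/18 = 2551/18.
Numerically: ≈ 141.722.
(This is only a lower bound; the true E[α(G)] may be larger.)

E[α(G)] ≥ 2551/18 ≈ 141.722.


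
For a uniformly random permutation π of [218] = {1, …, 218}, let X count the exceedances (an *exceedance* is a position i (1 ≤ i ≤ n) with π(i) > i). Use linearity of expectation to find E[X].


Write X = Σ_{i=1}^{218} X_i, where X_i = 1_{π(i) > i}.
For each fixed i, π(i) is uniform over {1, …, 218} (marginal of a uniform permutation), so P[π(i) > i] = (n − i)/n. Summing: Σ_{i=1}^{218} (n − i)/n = (0 + 1 + … + 217)/218 = 218(218 − 1)/(2·218) = (218 − 1)/2.
Hence E[X] = Σ_{i=1}^{218} (218 − i)/218 = 217/2 ≈ 108.5000.

E[X] = 217/2 = 108.5000.


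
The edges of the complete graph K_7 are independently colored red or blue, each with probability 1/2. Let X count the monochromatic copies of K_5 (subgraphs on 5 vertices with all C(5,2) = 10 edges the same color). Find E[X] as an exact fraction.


Let X = Σ_S X_S over the C(7, 5) = 21 subsets S of size 5, where X_S = 1 if the K_5 on S is monochromatic.
For a fixed S, the K_5 on S has C(5, 2) = 10 edges. P[all 10 edges red] = (1/2)^10, and likewise for blue, so P[monochromatic] = 2·(1/2)^10 = 2^{1 − 10} = 1/512.
By linearity of expectation: E[X] = C(7, 5) · 2^{1 − 10} = 21 · 1/512 = 21/512.
Numerically: E[X] ≈ 0.0410.

E[X] = C(7,5)·2^(1−C(5,2)) = 21/512 ≈ 0.0410.


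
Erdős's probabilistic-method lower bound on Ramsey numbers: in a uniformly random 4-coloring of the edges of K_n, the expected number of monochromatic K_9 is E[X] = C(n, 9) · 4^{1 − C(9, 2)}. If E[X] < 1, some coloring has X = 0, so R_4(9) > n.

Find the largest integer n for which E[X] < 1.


We need C(n, 9) · 4^{1 − 36} < 1, i.e. C(n, 9) < 4^{36 − 1} = 1180591620717411303424.
Check values of n near the boundary:
  n = 908: C(908, 9) = 1111058428637338083100; 1111058428637338083100 < 1180591620717411303424? YES
  n = 909: C(909, 9) = 1122169012923711463931; 1122169012923711463931 < 1180591620717411303424? YES
  n = 910: C(910, 9) = 1133378248346922788210; 1133378248346922788210 < 1180591620717411303424? YES
  n = 911: C(911, 9) = 1144686900492291197405; 1144686900492291197405 < 1180591620717411303424? YES
  n = 912: C(912, 9) = 1156095740032081475120; 1156095740032081475120 < 1180591620717411303424? YES
  n = 913: C(913, 9) = 1167605542753639808390; 1167605542753639808390 < 1180591620717411303424? YES
  n = 914: C(914, 9) = 1179217089587653905932; 1179217089587653905932 < 1180591620717411303424? YES
  n = 915: C(915, 9) = 1190931166636537885130; 1190931166636537885130 < 1180591620717411303424? NO
  n = 916: C(916, 9) = 1202748565202942340440; 1202748565202942340440 < 1180591620717411303424? NO
  n = 917: C(917, 9) = 1214670081818390006810; 1214670081818390006810 < 1180591620717411303424? NO
The largest n with C(n, 9) < 1180591620717411303424 is n = 914 (where E[X] = 294804272396913476483/295147905179352825856 ≈ 0.9988). Hence R_4(9) > 914, i.e. R_4(9) ≥ 915.

Largest n = 914; hence R_4(9) > 914.


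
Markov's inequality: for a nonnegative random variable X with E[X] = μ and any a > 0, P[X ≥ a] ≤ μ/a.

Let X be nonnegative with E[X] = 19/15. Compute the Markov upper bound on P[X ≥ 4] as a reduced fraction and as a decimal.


μ = E[X] = 19/15, a = 4.
Markov: P[X ≥ 4] ≤ μ/a = (19/15)/4 = 19/60.
Numerically: ≈ 0.317.
(Since a = 4 > μ = 1.267, the bound 19/60 is < 1 and informative.)

P[X ≥ 4] ≤ 19/60 ≈ 0.317.


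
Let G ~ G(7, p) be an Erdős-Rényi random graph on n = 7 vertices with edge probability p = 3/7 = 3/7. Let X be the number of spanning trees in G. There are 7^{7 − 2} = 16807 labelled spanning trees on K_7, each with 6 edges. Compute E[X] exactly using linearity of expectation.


K_7 has 7^{7 − 2} = 16807 labelled spanning trees.
For each such spanning tree H, let X_H = 1 if all 6 edges of H are present in G. Then P[X_H = 1] = p^{6} = (3/7)^{6} = 729/117649.
By linearity of expectation: E[X] = Σ_H E[X_H] = 16807 · p^{6} = 16807 · 729/117649 = 729/7.
Numerically: E[X] ≈ 104.14.

E[X] = 16807 · (3/7)^{6} = 729/7 ≈ 104.14.


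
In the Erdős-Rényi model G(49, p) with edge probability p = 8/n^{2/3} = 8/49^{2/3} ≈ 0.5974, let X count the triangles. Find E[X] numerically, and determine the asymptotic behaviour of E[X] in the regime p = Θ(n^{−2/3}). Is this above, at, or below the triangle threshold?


Number of potential triangles: C(49, 3) = 18424.
Each occurs with probability p³ ≈ (0.5974)³ ≈ 2.132445e-01.
By linearity: E[X] = C(49, 3)·p³ ≈ 18424 · 2.132445e-01 ≈ 3928.8163.
Since α = 2/3 < 1, p = c/n^{2/3} ≫ 1/n is above the triangle threshold p ~ 1/n. Asymptotically E[X] ~ (c³/6)·n^{3(1−α)} = (8³/6)·n^{1} → ∞; triangles are abundant w.h.p.

E[X] ≈ 3928.8163; in regime p = Θ(1/n^{2/3}) E[X] diverges (above the triangle threshold p ~ 1/n).


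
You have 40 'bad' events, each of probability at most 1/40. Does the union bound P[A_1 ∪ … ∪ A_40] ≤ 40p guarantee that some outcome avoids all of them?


Union bound: P[∪_{i=1}^{40} A_i] ≤ Σ_i P[A_i] ≤ 40·p = 40·(1/40) = 1.
Numerically: 1 ≈ 1.000000.
Is 1 < 1? NO.
Since the bound 1 is ≥ 1, the union bound is uninformative here; it does NOT by itself certify existence.

40·p = 1 ≈ 1.000000; existence NOT certified by the union bound.


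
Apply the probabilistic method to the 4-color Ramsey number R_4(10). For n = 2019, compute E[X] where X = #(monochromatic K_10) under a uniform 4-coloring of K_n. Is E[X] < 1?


E[X] = C(2019, 10) · 4^{1 − 45} = 303322949179835278009229628 · 4^{−44} = 303322949179835278009229628/309485009821345068724781056.
As a reduced fraction: E[X] = 75830737294958819502307407/77371252455336267181195264 ≈ 0.98009.
Is E[X] < 1? YES.
Since E[X] < 1, there exists a 4-coloring of K_{2019} with no monochromatic K_10; hence R_4(10) > 2019.

E[X] = 75830737294958819502307407/77371252455336267181195264 ≈ 0.98009; E[X] < 1, so R_4(10) > 2019.


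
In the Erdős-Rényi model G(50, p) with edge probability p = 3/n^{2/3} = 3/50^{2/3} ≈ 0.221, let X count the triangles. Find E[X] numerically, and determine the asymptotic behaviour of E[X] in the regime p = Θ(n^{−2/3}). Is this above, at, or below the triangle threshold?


Number of potential triangles: C(50, 3) = 19600.
Each occurs with probability p³ ≈ (0.221)³ ≈ 1.08000e-02.
By linearity: E[X] = C(50, 3)·p³ ≈ 19600 · 1.08000e-02 ≈ 211.680.
Since α = 2/3 < 1, p = c/n^{2/3} ≫ 1/n is above the triangle threshold p ~ 1/n. Asymptotically E[X] ~ (c³/6)·n^{3(1−α)} = (3³/6)·n^{1} → ∞; triangles are abundant w.h.p.

E[X] ≈ 211.680; in regime p = Θ(1/n^{2/3}) E[X] diverges (above the triangle threshold p ~ 1/n).


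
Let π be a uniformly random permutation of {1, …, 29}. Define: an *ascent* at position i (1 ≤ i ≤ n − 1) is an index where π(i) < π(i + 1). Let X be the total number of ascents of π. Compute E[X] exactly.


Write X = Σ X_I over i = 1, …, 28, with X_I the indicator of one ascent.
There are 28 indicators.
For each fixed i, the pair (π(i), π(i+1)) is a uniformly random ordered pair of distinct values from {1, …, 29}; by symmetry P[π(i) < π(i+1)] = 1/2.
By linearity: E[X] = 28 · (1/2) = (29 − 1) · (1/2) = 14 ≈ 14.000.

E[X] = 14 = 14.000.


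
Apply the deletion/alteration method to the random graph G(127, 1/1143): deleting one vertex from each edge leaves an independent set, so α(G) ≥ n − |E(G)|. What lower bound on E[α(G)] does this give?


E[|E(G)|] = C(127, 2)·p = 8001 · (1/1143) = 7.
E[α(G)] ≥ n − E[|E(G)|] = 127 − 7 = 120.
Numerically: ≈ 120.0000.
(This is only a lower bound; the true E[α(G)] may be larger.)

E[α(G)] ≥ 120 ≈ 120.0000.


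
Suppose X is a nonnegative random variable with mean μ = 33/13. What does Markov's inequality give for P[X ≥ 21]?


μ = E[X] = 33/13, a = 21.
Markov: P[X ≥ 21] ≤ μ/a = (33/13)/21 = 11/91.
Numerically: ≈ 0.121.
(Since a = 21 > μ = 2.538, the bound 11/91 is < 1 and informative.)

P[X ≥ 21] ≤ 11/91 ≈ 0.121.


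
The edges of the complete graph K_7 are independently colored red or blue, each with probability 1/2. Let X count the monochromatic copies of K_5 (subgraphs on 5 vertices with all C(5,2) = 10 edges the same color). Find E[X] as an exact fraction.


Let X = Σ_S X_S over the C(7, 5) = 21 subsets S of size 5, where X_S = 1 if the K_5 on S is monochromatic.
For a fixed S, the K_5 on S has C(5, 2) = 10 edges. P[all 10 edges red] = (1/2)^10, and likewise for blue, so P[monochromatic] = 2·(1/2)^10 = 2^{1 − 10} = 1/512.
By linearity: E[X] = C(7, 5) · 2^{1 − 10} = 21 · 1/512 = 21/512.
Numerically: E[X] ≈ 0.0410.

E[X] = C(7,5)·2^(1−C(5,2)) = 21/512 ≈ 0.0410.
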